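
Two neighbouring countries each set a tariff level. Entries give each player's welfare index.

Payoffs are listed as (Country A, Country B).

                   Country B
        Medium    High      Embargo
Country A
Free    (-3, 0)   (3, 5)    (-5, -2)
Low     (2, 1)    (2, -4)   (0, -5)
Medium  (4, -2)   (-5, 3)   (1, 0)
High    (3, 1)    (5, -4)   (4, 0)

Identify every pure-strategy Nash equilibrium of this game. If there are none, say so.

No pure-strategy Nash equilibrium.

Country A against Medium: payoffs -3, 2, 4, 3 → best response Medium.
Country A against High: payoffs 3, 2, -5, 5 → best response High.
Country A against Embargo: payoffs -5, 0, 1, 4 → best response High.
Country B against Free: payoffs 0, 5, -2 → best response High.
Country B against Low: payoffs 1, -4, -5 → best response Medium.
Country B against Medium: payoffs -2, 3, 0 → best response High.
Country B against High: payoffs 1, -4, 0 → best response Medium.
No profile is a mutual best response for all players.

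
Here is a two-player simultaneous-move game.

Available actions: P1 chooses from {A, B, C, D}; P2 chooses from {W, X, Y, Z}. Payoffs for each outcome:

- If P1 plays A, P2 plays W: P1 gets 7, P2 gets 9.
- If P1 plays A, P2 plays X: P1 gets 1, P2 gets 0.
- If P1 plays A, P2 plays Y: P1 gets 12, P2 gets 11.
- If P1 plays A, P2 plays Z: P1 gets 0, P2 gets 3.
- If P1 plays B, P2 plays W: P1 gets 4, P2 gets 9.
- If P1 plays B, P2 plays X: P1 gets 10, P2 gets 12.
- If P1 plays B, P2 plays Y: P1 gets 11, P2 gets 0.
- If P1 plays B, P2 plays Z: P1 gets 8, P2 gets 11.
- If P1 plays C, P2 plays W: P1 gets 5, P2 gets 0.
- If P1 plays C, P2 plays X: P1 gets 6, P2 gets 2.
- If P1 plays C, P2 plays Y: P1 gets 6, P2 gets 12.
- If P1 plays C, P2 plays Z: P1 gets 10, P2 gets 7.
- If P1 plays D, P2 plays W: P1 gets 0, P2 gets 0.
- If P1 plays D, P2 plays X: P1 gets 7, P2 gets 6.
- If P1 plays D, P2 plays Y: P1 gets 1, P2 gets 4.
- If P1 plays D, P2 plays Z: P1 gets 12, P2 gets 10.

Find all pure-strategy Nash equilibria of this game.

(A, Y), (B, X), (D, Z)

(A, W): P2 can switch to Y (9 → 11). Not NE.
(A, X): P1 can switch to B (1 → 10). Not NE.
(A, Y): P1 gets 12, best alternative 11; P2 gets 11, best alternative 9. No profitable deviation — NE.
(A, Z): P1 can switch to B (0 → 8). Not NE.
(B, W): P1 can switch to A (4 → 7). Not NE.
(B, X): P1 gets 10, best alternative 7; P2 gets 12, best alternative 11. No profitable deviation — NE.
(B, Y): P1 can switch to A (11 → 12). Not NE.
(B, Z): P1 can switch to C (8 → 10). Not NE.
(D, Z): P1 gets 12, best alternative 10; P2 gets 10, best alternative 6. No profitable deviation — NE.
(The remaining 7 profiles each have a profitable deviation by the same check.)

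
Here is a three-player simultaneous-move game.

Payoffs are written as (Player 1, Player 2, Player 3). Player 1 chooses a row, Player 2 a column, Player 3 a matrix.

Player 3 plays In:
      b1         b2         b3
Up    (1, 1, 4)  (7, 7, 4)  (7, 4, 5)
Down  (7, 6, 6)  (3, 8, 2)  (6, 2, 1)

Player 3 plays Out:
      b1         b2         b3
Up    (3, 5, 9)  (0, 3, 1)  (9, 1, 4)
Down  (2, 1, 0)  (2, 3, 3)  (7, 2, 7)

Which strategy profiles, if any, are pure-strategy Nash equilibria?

(Up, b1, Out); (Up, b2, In); (Down, b2, Out)

Player 1 against (b1, In): payoffs 1, 7 → best response Down.
Player 1 against (b1, Out): payoffs 3, 2 → best response Up.
Player 1 against (b2, In): payoffs 7, 3 → best response Up.
Player 1 against (b2, Out): payoffs 0, 2 → best response Down.
Player 1 against (b3, In): payoffs 7, 6 → best response Up.
Player 1 against (b3, Out): payoffs 9, 7 → best response Up.
Player 2 against (Up, In): payoffs 1, 7, 4 → best response b2.
Player 2 against (Up, Out): payoffs 5, 3, 1 → best response b1.
Player 2 against (Down, In): payoffs 6, 8, 2 → best response b2.
Player 2 against (Down, Out): payoffs 1, 3, 2 → best response b2.
Player 3 against (Up, b1): payoffs 4, 9 → best response Out.
Player 3 against (Up, b2): payoffs 4, 1 → best response In.
Player 3 against (Up, b3): payoffs 5, 4 → best response In.
Player 3 against (Down, b1): payoffs 6, 0 → best response In.
Player 3 against (Down, b2): payoffs 2, 3 → best response Out.
Player 3 against (Down, b3): payoffs 1, 7 → best response Out.
Mutual best responses: (Up, b1, Out); (Up, b2, In); (Down, b2, Out).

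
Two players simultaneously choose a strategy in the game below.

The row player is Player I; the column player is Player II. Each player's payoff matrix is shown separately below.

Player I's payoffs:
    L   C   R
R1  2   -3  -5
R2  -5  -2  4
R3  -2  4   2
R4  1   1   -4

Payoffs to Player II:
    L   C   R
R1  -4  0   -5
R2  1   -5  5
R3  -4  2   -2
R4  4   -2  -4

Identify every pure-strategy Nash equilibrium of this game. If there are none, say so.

The pure Nash equilibria are (R2, R); (R3, C).

(R1, L): Player II can switch to C (-4 → 0). Not NE.
(R1, C): Player I can switch to R2 (-3 → -2). Not NE.
(R1, R): Player I can switch to R2 (-5 → 4). Not NE.
(R2, L): Player I can switch to R1 (-5 → 2). Not NE.
(R2, C): Player I can switch to R3 (-2 → 4). Not NE.
(R2, R): Player I gets 4, best alternative 2; Player II gets 5, best alternative 1. No profitable deviation — NE.
(R3, L): Player I can switch to R1 (-2 → 2). Not NE.
(R3, C): Player I gets 4, best alternative 1; Player II gets 2, best alternative -2. No profitable deviation — NE.
(R3, R): Player I can switch to R2 (2 → 4). Not NE.
(R4, L): Player I can switch to R1 (1 → 2). Not NE.
(R4, C): Player I can switch to R3 (1 → 4). Not NE.
(R4, R): Player I can switch to R2 (-4 → 4). Not NE.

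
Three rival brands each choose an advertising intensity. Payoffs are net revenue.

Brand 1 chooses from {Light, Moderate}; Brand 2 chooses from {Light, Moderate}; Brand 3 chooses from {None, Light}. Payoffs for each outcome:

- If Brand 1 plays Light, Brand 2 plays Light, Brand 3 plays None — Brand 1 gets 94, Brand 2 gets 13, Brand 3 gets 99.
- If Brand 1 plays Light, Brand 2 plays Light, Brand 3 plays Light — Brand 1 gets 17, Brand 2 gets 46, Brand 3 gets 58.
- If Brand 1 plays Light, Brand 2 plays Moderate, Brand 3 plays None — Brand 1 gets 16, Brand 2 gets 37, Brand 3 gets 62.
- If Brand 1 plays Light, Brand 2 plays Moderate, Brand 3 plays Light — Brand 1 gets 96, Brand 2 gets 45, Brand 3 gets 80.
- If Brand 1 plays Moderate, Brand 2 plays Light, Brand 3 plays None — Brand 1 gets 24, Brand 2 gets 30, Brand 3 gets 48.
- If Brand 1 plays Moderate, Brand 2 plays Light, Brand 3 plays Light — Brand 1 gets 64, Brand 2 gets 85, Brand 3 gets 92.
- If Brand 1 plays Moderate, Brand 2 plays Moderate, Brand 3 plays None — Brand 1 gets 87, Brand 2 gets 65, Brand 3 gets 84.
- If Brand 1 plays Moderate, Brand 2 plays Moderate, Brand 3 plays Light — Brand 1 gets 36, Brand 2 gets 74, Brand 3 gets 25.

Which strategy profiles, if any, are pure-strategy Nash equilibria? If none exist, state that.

Mark each player's best response to every combination of opponents' strategies; a profile where every player is best-responding is a pure Nash equilibrium.
Brand 1 against (Light, None): payoffs 94, 24 → best response Light.
Brand 1 against (Light, Light): payoffs 17, 64 → best response Moderate.
Brand 1 against (Moderate, None): payoffs 16, 87 → best response Moderate.
Brand 1 against (Moderate, Light): payoffs 96, 36 → best response Light.
Brand 2 against (Light, None): payoffs 13, 37 → best response Moderate.
Brand 2 against (Light, Light): payoffs 46, 45 → best response Light.
Brand 2 against (Moderate, None): payoffs 30, 65 → best response Moderate.
Brand 2 against (Moderate, Light): payoffs 85, 74 → best response Light.
Brand 3 against (Light, Light): payoffs 99, 58 → best response None.
Brand 3 against (Light, Moderate): payoffs 62, 80 → best response Light.
Brand 3 against (Moderate, Light): payoffs 48, 92 → best response Light.
Brand 3 against (Moderate, Moderate): payoffs 84, 25 → best response None.
Mutual best responses: (Moderate, Light, Light); (Moderate, Moderate, None).

The pure Nash equilibria are (Moderate, Light, Light); (Moderate, Moderate, None).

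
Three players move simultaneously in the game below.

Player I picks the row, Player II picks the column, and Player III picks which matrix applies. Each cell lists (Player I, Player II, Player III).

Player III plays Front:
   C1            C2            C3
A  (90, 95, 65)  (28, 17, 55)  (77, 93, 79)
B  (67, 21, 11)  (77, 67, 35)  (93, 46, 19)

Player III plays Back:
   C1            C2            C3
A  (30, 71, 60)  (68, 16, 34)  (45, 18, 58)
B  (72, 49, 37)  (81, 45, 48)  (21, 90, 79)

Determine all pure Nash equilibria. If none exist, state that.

Mark each player's best response to every combination of opponents' strategies; a profile where every player is best-responding is a pure Nash equilibrium.
Player I against (C1, Front): payoffs 90, 67 → best response A.
Player I against (C1, Back): payoffs 30, 72 → best response B.
Player I against (C2, Front): payoffs 28, 77 → best response B.
Player I against (C2, Back): payoffs 68, 81 → best response B.
Player I against (C3, Front): payoffs 77, 93 → best response B.
Player I against (C3, Back): payoffs 45, 21 → best response A.
Player II against (A, Front): payoffs 95, 17, 93 → best response C1.
Player II against (A, Back): payoffs 71, 16, 18 → best response C1.
Player II against (B, Front): payoffs 21, 67, 46 → best response C2.
Player II against (B, Back): payoffs 49, 45, 90 → best response C3.
Player III against (A, C1): payoffs 65, 60 → best response Front.
Player III against (A, C2): payoffs 55, 34 → best response Front.
Player III against (A, C3): payoffs 79, 58 → best response Front.
Player III against (B, C1): payoffs 11, 37 → best response Back.
Player III against (B, C2): payoffs 35, 48 → best response Back.
Player III against (B, C3): payoffs 19, 79 → best response Back.
Mutual best responses: (A, C1, Front).

The unique pure-strategy Nash equilibrium is (A, C1, Front).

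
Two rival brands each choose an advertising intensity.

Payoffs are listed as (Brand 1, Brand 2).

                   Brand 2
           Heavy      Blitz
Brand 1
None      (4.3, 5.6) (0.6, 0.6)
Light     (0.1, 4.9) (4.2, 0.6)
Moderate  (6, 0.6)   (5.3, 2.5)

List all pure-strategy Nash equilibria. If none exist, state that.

Mark each player's best response to every combination of opponents' strategies; a profile where every player is best-responding is a pure Nash equilibrium.
Brand 1 against Heavy: payoffs 4.3, 0.1, 6 → best response Moderate.
Brand 1 against Blitz: payoffs 0.6, 4.2, 5.3 → best response Moderate.
Brand 2 against None: payoffs 5.6, 0.6 → best response Heavy.
Brand 2 against Light: payoffs 4.9, 0.6 → best response Heavy.
Brand 2 against Moderate: payoffs 0.6, 2.5 → best response Blitz.
Mutual best responses: (Moderate, Blitz).

(Moderate, Blitz)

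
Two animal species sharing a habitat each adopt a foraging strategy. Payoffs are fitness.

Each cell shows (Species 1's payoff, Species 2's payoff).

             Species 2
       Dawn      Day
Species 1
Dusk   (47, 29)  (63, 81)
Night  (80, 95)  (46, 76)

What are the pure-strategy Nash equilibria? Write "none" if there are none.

(Dusk, Dawn): Species 1 can switch to Night (47 → 80). Not NE.
(Dusk, Day): Species 1 gets 63, best alternative 46; Species 2 gets 81, best alternative 29. No profitable deviation — NE.
(Night, Dawn): Species 1 gets 80, best alternative 47; Species 2 gets 95, best alternative 76. No profitable deviation — NE.
(Night, Day): Species 1 can switch to Dusk (46 → 63). Not NE.

The pure Nash equilibria are (Dusk, Day), (Night, Dawn).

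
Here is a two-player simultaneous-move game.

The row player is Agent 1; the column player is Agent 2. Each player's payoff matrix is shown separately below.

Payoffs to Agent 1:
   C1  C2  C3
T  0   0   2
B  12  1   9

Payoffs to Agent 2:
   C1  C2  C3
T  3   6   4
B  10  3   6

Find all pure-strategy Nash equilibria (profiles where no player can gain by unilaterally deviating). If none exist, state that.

For each strategy profile, look for a profitable unilateral deviation.
(T, C1): Agent 1 can switch to B (0 → 12). Not NE.
(T, C2): Agent 1 can switch to B (0 → 1). Not NE.
(T, C3): Agent 1 can switch to B (2 → 9). Not NE.
(B, C1): Agent 1 gets 12, best alternative 0; Agent 2 gets 10, best alternative 6. No profitable deviation — NE.
(B, C2): Agent 2 can switch to C1 (3 → 10). Not NE.
(B, C3): Agent 2 can switch to C1 (6 → 10). Not NE.

The unique pure-strategy Nash equilibrium is (B, C1).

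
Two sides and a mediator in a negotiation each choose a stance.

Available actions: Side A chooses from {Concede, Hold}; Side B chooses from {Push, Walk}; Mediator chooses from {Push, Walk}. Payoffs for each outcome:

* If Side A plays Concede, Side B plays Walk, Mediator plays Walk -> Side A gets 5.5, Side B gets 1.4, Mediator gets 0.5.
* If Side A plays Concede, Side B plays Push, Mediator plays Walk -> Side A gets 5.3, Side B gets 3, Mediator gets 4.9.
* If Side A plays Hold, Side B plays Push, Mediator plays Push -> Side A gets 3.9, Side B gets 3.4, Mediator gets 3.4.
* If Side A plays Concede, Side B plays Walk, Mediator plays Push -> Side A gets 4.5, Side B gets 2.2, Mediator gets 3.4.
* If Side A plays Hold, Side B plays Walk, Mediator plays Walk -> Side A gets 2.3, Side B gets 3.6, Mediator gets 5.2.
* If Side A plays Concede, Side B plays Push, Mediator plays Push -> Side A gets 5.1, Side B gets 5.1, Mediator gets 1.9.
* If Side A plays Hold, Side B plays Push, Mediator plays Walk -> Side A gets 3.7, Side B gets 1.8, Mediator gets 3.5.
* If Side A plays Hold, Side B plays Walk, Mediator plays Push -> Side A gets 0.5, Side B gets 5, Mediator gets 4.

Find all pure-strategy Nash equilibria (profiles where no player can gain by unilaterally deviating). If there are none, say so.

Pure NE: (Concede, Push, Walk)

Side A against (Push, Push): payoffs 5.1, 3.9 → best response Concede.
Side A against (Push, Walk): payoffs 5.3, 3.7 → best response Concede.
Side A against (Walk, Push): payoffs 4.5, 0.5 → best response Concede.
Side A against (Walk, Walk): payoffs 5.5, 2.3 → best response Concede.
Side B against (Concede, Push): payoffs 5.1, 2.2 → best response Push.
Side B against (Concede, Walk): payoffs 3, 1.4 → best response Push.
Side B against (Hold, Push): payoffs 3.4, 5 → best response Walk.
Side B against (Hold, Walk): payoffs 1.8, 3.6 → best response Walk.
Mediator against (Concede, Push): payoffs 1.9, 4.9 → best response Walk.
Mediator against (Concede, Walk): payoffs 3.4, 0.5 → best response Push.
Mediator against (Hold, Push): payoffs 3.4, 3.5 → best response Walk.
Mediator against (Hold, Walk): payoffs 4, 5.2 → best response Walk.
Mutual best responses: (Concede, Push, Walk).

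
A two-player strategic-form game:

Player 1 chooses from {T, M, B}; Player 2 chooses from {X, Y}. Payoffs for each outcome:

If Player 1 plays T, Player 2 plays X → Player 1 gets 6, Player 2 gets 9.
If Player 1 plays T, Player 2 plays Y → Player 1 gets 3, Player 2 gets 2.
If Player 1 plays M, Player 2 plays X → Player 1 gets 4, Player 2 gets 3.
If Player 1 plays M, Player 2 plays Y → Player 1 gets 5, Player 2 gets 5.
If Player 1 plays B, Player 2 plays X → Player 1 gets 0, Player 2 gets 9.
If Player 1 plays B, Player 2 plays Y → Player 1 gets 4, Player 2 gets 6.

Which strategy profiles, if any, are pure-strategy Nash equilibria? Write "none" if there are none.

(T, X), (M, Y)

Player 1 against X: payoffs 6, 4, 0 → best response T.
Player 1 against Y: payoffs 3, 5, 4 → best response M.
Player 2 against T: payoffs 9, 2 → best response X.
Player 2 against M: payoffs 3, 5 → best response Y.
Player 2 against B: payoffs 9, 6 → best response X.
Mutual best responses: (T, X); (M, Y).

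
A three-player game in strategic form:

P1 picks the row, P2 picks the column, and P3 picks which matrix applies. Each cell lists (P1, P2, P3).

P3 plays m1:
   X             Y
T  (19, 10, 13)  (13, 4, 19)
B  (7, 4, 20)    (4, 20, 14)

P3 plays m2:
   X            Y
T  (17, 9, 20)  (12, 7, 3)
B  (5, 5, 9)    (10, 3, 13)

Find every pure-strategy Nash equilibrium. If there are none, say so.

Pure NE: (T, X, m2)

(T, X, m1): P3 can switch to m2 (13 → 20). Not NE.
(T, X, m2): P1 gets 17, best alternative 5; P2 gets 9, best alternative 7; P3 gets 20, best alternative 13. No profitable deviation — NE.
(T, Y, m1): P2 can switch to X (4 → 10). Not NE.
(T, Y, m2): P2 can switch to X (7 → 9). Not NE.
(B, X, m1): P1 can switch to T (7 → 19). Not NE.
(B, X, m2): P1 can switch to T (5 → 17). Not NE.
(B, Y, m1): P1 can switch to T (4 → 13). Not NE.
(B, Y, m2): P1 can switch to T (10 → 12). Not NE.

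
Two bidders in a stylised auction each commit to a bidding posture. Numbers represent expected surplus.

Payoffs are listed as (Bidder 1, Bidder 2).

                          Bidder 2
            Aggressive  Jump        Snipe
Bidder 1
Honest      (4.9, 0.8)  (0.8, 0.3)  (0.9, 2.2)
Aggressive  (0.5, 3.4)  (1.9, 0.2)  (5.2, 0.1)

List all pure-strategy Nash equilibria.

none

Check each profile: it is a Nash equilibrium iff no player can strictly gain by switching unilaterally.
(Honest, Aggressive): Bidder 2 can switch to Snipe (0.8 → 2.2). Not NE.
(Honest, Jump): Bidder 1 can switch to Aggressive (0.8 → 1.9). Not NE.
(Honest, Snipe): Bidder 1 can switch to Aggressive (0.9 → 5.2). Not NE.
(Aggressive, Aggressive): Bidder 1 can switch to Honest (0.5 → 4.9). Not NE.
(Aggressive, Jump): Bidder 2 can switch to Aggressive (0.2 → 3.4). Not NE.
(Aggressive, Snipe): Bidder 2 can switch to Aggressive (0.1 → 3.4). Not NE.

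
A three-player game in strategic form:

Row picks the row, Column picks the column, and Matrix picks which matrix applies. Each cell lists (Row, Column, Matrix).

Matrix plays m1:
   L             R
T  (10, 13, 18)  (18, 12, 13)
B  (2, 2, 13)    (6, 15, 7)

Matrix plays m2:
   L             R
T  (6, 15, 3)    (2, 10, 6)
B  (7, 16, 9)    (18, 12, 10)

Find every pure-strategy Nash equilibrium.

The unique pure-strategy Nash equilibrium is (T, L, m1).

Row against (L, m1): payoffs 10, 2 → best response T.
Row against (L, m2): payoffs 6, 7 → best response B.
Row against (R, m1): payoffs 18, 6 → best response T.
Row against (R, m2): payoffs 2, 18 → best response B.
Column against (T, m1): payoffs 13, 12 → best response L.
Column against (T, m2): payoffs 15, 10 → best response L.
Column against (B, m1): payoffs 2, 15 → best response R.
Column against (B, m2): payoffs 16, 12 → best response L.
Matrix against (T, L): payoffs 18, 3 → best response m1.
Matrix against (T, R): payoffs 13, 6 → best response m1.
Matrix against (B, L): payoffs 13, 9 → best response m1.
Matrix against (B, R): payoffs 7, 10 → best response m2.
Mutual best responses: (T, L, m1).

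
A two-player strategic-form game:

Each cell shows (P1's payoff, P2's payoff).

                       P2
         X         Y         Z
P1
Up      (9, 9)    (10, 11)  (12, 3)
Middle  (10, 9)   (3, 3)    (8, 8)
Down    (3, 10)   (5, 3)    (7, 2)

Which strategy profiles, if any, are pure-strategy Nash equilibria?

(Up, Y); (Middle, X)

(Up, X): P1 can switch to Middle (9 → 10). Not NE.
(Up, Y): P1 gets 10, best alternative 5; P2 gets 11, best alternative 9. No profitable deviation — NE.
(Up, Z): P2 can switch to X (3 → 9). Not NE.
(Middle, X): P1 gets 10, best alternative 9; P2 gets 9, best alternative 8. No profitable deviation — NE.
(Middle, Y): P1 can switch to Up (3 → 10). Not NE.
(Middle, Z): P1 can switch to Up (8 → 12). Not NE.
(Down, X): P1 can switch to Up (3 → 9). Not NE.
(Down, Y): P1 can switch to Up (5 → 10). Not NE.
(Down, Z): P1 can switch to Up (7 → 12). Not NE.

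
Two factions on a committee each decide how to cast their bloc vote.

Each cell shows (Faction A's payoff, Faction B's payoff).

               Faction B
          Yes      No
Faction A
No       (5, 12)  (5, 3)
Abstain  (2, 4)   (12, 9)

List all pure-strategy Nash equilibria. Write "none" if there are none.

(No, Yes): Faction A gets 5, best alternative 2; Faction B gets 12, best alternative 3. No profitable deviation — NE.
(No, No): Faction A can switch to Abstain (5 → 12). Not NE.
(Abstain, Yes): Faction A can switch to No (2 → 5). Not NE.
(Abstain, No): Faction A gets 12, best alternative 5; Faction B gets 9, best alternative 4. No profitable deviation — NE.

The pure Nash equilibria are (No, Yes) and (Abstain, No).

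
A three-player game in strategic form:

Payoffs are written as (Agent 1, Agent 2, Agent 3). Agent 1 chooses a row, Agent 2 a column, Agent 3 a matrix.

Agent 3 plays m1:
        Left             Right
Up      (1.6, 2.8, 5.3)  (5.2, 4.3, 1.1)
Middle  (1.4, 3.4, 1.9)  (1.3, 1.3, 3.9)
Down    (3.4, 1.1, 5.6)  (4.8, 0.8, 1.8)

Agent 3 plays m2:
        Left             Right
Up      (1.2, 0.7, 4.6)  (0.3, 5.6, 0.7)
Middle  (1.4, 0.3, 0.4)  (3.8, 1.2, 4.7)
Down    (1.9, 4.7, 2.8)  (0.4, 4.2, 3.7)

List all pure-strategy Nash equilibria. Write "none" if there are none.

The pure Nash equilibria are (Up, Right, m1), (Middle, Right, m2), (Down, Left, m1).

Agent 1 against (Left, m1): payoffs 1.6, 1.4, 3.4 → best response Down.
Agent 1 against (Left, m2): payoffs 1.2, 1.4, 1.9 → best response Down.
Agent 1 against (Right, m1): payoffs 5.2, 1.3, 4.8 → best response Up.
Agent 1 against (Right, m2): payoffs 0.3, 3.8, 0.4 → best response Middle.
Agent 2 against (Up, m1): payoffs 2.8, 4.3 → best response Right.
Agent 2 against (Up, m2): payoffs 0.7, 5.6 → best response Right.
Agent 2 against (Middle, m1): payoffs 3.4, 1.3 → best response Left.
Agent 2 against (Middle, m2): payoffs 0.3, 1.2 → best response Right.
Agent 2 against (Down, m1): payoffs 1.1, 0.8 → best response Left.
Agent 2 against (Down, m2): payoffs 4.7, 4.2 → best response Left.
Agent 3 against (Up, Left): payoffs 5.3, 4.6 → best response m1.
Agent 3 against (Up, Right): payoffs 1.1, 0.7 → best response m1.
Agent 3 against (Middle, Left): payoffs 1.9, 0.4 → best response m1.
Agent 3 against (Middle, Right): payoffs 3.9, 4.7 → best response m2.
Agent 3 against (Down, Left): payoffs 5.6, 2.8 → best response m1.
Agent 3 against (Down, Right): payoffs 1.8, 3.7 → best response m2.
Mutual best responses: (Up, Right, m1); (Middle, Right, m2); (Down, Left, m1).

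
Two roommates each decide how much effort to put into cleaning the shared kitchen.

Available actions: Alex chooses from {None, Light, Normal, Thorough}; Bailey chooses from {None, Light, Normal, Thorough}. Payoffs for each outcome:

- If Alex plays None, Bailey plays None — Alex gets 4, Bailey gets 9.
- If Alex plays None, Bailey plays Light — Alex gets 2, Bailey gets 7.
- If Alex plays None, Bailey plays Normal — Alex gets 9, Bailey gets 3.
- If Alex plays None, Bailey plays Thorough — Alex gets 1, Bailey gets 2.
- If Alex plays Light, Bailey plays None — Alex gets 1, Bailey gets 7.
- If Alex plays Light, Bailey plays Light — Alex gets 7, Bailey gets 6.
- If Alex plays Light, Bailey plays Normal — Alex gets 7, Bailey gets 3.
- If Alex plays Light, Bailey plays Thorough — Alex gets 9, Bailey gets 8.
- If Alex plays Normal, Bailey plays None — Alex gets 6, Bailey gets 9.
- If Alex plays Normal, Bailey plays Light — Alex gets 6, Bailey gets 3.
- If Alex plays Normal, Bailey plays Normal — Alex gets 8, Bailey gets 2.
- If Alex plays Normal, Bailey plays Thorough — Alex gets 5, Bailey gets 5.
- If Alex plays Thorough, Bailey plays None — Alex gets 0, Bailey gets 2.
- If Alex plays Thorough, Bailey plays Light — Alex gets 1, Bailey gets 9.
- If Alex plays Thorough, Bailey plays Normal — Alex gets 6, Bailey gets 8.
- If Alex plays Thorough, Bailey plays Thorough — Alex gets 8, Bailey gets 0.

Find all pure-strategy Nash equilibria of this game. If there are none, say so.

The pure Nash equilibria are (Light, Thorough) and (Normal, None).

Mark each player's best response to every combination of opponents' strategies; a profile where every player is best-responding is a pure Nash equilibrium.
Alex against None: payoffs 4, 1, 6, 0 → best response Normal.
Alex against Light: payoffs 2, 7, 6, 1 → best response Light.
Alex against Normal: payoffs 9, 7, 8, 6 → best response None.
Alex against Thorough: payoffs 1, 9, 5, 8 → best response Light.
Bailey against None: payoffs 9, 7, 3, 2 → best response None.
Bailey against Light: payoffs 7, 6, 3, 8 → best response Thorough.
Bailey against Normal: payoffs 9, 3, 2, 5 → best response None.
Bailey against Thorough: payoffs 2, 9, 8, 0 → best response Light.
Mutual best responses: (Light, Thorough); (Normal, None).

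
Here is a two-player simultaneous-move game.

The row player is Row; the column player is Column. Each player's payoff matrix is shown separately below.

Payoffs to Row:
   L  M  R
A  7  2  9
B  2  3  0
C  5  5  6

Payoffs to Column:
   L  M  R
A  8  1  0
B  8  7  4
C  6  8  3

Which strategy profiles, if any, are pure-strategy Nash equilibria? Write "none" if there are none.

The pure Nash equilibria are (A, L), (C, M).

(A, L): Row gets 7, best alternative 5; Column gets 8, best alternative 1. No profitable deviation — NE.
(A, M): Row can switch to B (2 → 3). Not NE.
(A, R): Column can switch to L (0 → 8). Not NE.
(B, L): Row can switch to A (2 → 7). Not NE.
(B, M): Row can switch to C (3 → 5). Not NE.
(B, R): Row can switch to A (0 → 9). Not NE.
(C, L): Row can switch to A (5 → 7). Not NE.
(C, M): Row gets 5, best alternative 3; Column gets 8, best alternative 6. No profitable deviation — NE.
(C, R): Row can switch to A (6 → 9). Not NE.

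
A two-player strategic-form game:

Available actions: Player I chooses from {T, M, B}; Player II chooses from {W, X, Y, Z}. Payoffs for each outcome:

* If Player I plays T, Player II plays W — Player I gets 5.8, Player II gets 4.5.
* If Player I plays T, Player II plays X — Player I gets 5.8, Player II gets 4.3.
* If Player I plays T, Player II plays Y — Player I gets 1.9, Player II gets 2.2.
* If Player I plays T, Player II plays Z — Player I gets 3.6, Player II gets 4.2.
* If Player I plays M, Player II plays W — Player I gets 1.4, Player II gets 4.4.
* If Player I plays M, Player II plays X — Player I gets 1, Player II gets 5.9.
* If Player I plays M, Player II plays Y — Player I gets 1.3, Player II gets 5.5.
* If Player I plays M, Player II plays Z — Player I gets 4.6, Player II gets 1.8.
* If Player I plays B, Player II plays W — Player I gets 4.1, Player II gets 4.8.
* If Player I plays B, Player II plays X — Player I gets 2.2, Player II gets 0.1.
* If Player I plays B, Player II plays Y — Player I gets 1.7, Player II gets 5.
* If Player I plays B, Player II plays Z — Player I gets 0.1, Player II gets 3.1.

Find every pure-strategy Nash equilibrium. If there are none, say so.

Player I against W: payoffs 5.8, 1.4, 4.1 → best response T.
Player I against X: payoffs 5.8, 1, 2.2 → best response T.
Player I against Y: payoffs 1.9, 1.3, 1.7 → best response T.
Player I against Z: payoffs 3.6, 4.6, 0.1 → best response M.
Player II against T: payoffs 4.5, 4.3, 2.2, 4.2 → best response W.
Player II against M: payoffs 4.4, 5.9, 5.5, 1.8 → best response X.
Player II against B: payoffs 4.8, 0.1, 5, 3.1 → best response Y.
Mutual best responses: (T, W).

The unique pure-strategy Nash equilibrium is (T, W).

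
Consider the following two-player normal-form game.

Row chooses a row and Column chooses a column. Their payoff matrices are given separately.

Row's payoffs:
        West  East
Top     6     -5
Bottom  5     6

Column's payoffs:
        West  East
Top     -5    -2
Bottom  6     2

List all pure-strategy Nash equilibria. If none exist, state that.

This game has no pure Nash equilibrium.

Row against West: payoffs 6, 5 → best response Top.
Row against East: payoffs -5, 6 → best response Bottom.
Column against Top: payoffs -5, -2 → best response East.
Column against Bottom: payoffs 6, 2 → best response West.
No profile is a mutual best response for all players.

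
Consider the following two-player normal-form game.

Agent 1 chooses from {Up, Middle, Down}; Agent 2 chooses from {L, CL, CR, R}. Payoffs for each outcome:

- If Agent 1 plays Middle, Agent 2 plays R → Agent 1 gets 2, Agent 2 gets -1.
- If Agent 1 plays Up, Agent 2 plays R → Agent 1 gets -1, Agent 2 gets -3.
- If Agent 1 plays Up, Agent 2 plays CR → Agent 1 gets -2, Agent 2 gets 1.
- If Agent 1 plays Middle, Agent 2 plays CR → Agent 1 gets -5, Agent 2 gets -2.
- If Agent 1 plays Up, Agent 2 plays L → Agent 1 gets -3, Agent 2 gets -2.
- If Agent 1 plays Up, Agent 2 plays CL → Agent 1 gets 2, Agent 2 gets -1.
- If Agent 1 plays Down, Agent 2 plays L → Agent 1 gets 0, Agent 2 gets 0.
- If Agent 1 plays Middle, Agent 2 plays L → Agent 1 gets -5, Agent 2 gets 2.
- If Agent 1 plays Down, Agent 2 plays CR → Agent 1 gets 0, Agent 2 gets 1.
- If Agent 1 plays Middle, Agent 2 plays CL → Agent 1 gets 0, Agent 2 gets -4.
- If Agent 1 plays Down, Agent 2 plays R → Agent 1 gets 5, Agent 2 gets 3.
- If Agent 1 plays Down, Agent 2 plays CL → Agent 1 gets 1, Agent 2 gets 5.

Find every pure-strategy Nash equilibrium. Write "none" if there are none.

(Up, L): Agent 1 can switch to Down (-3 → 0). Not NE.
(Up, CL): Agent 2 can switch to CR (-1 → 1). Not NE.
(Up, CR): Agent 1 can switch to Down (-2 → 0). Not NE.
(Up, R): Agent 1 can switch to Middle (-1 → 2). Not NE.
(Middle, L): Agent 1 can switch to Up (-5 → -3). Not NE.
(Middle, CL): Agent 1 can switch to Up (0 → 2). Not NE.
(The remaining 6 profiles each have a profitable deviation by the same check.)

No pure-strategy Nash equilibrium.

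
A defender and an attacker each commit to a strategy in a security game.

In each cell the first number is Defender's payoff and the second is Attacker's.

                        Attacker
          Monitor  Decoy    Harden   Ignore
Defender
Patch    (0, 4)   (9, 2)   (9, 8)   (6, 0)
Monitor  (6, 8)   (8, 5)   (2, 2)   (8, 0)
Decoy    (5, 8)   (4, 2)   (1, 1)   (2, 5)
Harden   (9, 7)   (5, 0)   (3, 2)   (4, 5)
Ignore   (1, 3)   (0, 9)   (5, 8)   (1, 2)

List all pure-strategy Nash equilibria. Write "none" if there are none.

Pure-strategy Nash equilibria: (Patch, Harden); (Harden, Monitor)

Defender against Monitor: payoffs 0, 6, 5, 9, 1 → best response Harden.
Defender against Decoy: payoffs 9, 8, 4, 5, 0 → best response Patch.
Defender against Harden: payoffs 9, 2, 1, 3, 5 → best response Patch.
Defender against Ignore: payoffs 6, 8, 2, 4, 1 → best response Monitor.
Attacker against Patch: payoffs 4, 2, 8, 0 → best response Harden.
Attacker against Monitor: payoffs 8, 5, 2, 0 → best response Monitor.
Attacker against Decoy: payoffs 8, 2, 1, 5 → best response Monitor.
Attacker against Harden: payoffs 7, 0, 2, 5 → best response Monitor.
Attacker against Ignore: payoffs 3, 9, 8, 2 → best response Decoy.
Mutual best responses: (Patch, Harden); (Harden, Monitor).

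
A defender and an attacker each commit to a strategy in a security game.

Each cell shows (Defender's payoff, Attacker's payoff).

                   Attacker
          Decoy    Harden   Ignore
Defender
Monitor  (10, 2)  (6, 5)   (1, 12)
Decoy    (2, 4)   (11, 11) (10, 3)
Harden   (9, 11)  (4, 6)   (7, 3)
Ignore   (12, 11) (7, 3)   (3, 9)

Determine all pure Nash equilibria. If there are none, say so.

(Decoy, Harden), (Ignore, Decoy)

Defender against Decoy: payoffs 10, 2, 9, 12 → best response Ignore.
Defender against Harden: payoffs 6, 11, 4, 7 → best response Decoy.
Defender against Ignore: payoffs 1, 10, 7, 3 → best response Decoy.
Attacker against Monitor: payoffs 2, 5, 12 → best response Ignore.
Attacker against Decoy: payoffs 4, 11, 3 → best response Harden.
Attacker against Harden: payoffs 11, 6, 3 → best response Decoy.
Attacker against Ignore: payoffs 11, 3, 9 → best response Decoy.
Mutual best responses: (Decoy, Harden); (Ignore, Decoy).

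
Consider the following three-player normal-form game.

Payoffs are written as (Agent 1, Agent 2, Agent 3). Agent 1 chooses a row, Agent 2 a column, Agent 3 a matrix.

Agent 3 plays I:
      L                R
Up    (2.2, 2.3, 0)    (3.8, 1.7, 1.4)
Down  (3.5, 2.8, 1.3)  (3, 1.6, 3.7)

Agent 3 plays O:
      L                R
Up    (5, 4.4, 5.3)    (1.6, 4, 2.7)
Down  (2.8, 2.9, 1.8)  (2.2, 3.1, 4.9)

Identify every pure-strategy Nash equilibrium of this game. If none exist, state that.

(Up, L, I): Agent 1 can switch to Down (2.2 → 3.5). Not NE.
(Up, L, O): Agent 1 gets 5, best alternative 2.8; Agent 2 gets 4.4, best alternative 4; Agent 3 gets 5.3, best alternative 0. No profitable deviation — NE.
(Up, R, I): Agent 2 can switch to L (1.7 → 2.3). Not NE.
(Up, R, O): Agent 1 can switch to Down (1.6 → 2.2). Not NE.
(Down, L, I): Agent 3 can switch to O (1.3 → 1.8). Not NE.
(Down, L, O): Agent 1 can switch to Up (2.8 → 5). Not NE.
(Down, R, I): Agent 1 can switch to Up (3 → 3.8). Not NE.
(Down, R, O): Agent 1 gets 2.2, best alternative 1.6; Agent 2 gets 3.1, best alternative 2.9; Agent 3 gets 4.9, best alternative 3.7. No profitable deviation — NE.

The pure Nash equilibria are (Up, L, O); (Down, R, O).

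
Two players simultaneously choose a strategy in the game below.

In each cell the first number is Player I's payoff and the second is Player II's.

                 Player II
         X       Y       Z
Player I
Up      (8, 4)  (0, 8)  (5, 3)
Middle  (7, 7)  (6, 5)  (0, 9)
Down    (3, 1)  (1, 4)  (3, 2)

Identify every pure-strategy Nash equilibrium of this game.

This game has no pure Nash equilibrium.

(Up, X): Player II can switch to Y (4 → 8). Not NE.
(Up, Y): Player I can switch to Middle (0 → 6). Not NE.
(Up, Z): Player II can switch to X (3 → 4). Not NE.
(Middle, X): Player I can switch to Up (7 → 8). Not NE.
(Middle, Y): Player II can switch to X (5 → 7). Not NE.
(Middle, Z): Player I can switch to Up (0 → 5). Not NE.
(Down, X): Player I can switch to Up (3 → 8). Not NE.
(Down, Y): Player I can switch to Middle (1 → 6). Not NE.
(Down, Z): Player I can switch to Up (3 → 5). Not NE.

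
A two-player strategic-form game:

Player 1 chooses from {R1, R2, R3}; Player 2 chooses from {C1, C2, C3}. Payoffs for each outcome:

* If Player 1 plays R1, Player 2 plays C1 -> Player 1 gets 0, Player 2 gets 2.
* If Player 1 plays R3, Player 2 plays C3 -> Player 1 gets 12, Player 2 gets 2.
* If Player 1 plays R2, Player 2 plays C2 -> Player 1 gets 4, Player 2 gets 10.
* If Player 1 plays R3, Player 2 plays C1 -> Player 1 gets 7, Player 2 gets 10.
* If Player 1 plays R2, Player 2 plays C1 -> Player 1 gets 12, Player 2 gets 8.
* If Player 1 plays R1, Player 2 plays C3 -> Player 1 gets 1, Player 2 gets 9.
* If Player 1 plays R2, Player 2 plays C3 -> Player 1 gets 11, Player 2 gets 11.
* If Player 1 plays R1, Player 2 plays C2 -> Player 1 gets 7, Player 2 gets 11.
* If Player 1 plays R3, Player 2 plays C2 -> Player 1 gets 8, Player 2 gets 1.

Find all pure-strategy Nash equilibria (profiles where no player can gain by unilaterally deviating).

For each player, find the best response to each opponent profile; mutual best responses are the pure NE.
Player 1 against C1: payoffs 0, 12, 7 → best response R2.
Player 1 against C2: payoffs 7, 4, 8 → best response R3.
Player 1 against C3: payoffs 1, 11, 12 → best response R3.
Player 2 against R1: payoffs 2, 11, 9 → best response C2.
Player 2 against R2: payoffs 8, 10, 11 → best response C3.
Player 2 against R3: payoffs 10, 1, 2 → best response C1.
No profile is a mutual best response for all players.

This game has no pure Nash equilibrium.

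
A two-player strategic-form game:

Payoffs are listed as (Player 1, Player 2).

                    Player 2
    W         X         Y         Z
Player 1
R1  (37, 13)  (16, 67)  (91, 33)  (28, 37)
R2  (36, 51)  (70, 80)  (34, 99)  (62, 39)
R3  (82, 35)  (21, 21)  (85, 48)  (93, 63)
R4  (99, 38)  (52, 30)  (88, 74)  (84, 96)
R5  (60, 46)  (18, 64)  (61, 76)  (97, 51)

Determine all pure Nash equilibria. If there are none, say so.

This game has no pure Nash equilibrium.

(R1, W): Player 1 can switch to R3 (37 → 82). Not NE.
(R1, X): Player 1 can switch to R2 (16 → 70). Not NE.
(R1, Y): Player 2 can switch to X (33 → 67). Not NE.
(R1, Z): Player 1 can switch to R2 (28 → 62). Not NE.
(R2, W): Player 1 can switch to R1 (36 → 37). Not NE.
(R2, X): Player 2 can switch to Y (80 → 99). Not NE.
(R2, Y): Player 1 can switch to R1 (34 → 91). Not NE.
(R2, Z): Player 1 can switch to R3 (62 → 93). Not NE.
(The remaining 12 profiles each have a profitable deviation by the same check.)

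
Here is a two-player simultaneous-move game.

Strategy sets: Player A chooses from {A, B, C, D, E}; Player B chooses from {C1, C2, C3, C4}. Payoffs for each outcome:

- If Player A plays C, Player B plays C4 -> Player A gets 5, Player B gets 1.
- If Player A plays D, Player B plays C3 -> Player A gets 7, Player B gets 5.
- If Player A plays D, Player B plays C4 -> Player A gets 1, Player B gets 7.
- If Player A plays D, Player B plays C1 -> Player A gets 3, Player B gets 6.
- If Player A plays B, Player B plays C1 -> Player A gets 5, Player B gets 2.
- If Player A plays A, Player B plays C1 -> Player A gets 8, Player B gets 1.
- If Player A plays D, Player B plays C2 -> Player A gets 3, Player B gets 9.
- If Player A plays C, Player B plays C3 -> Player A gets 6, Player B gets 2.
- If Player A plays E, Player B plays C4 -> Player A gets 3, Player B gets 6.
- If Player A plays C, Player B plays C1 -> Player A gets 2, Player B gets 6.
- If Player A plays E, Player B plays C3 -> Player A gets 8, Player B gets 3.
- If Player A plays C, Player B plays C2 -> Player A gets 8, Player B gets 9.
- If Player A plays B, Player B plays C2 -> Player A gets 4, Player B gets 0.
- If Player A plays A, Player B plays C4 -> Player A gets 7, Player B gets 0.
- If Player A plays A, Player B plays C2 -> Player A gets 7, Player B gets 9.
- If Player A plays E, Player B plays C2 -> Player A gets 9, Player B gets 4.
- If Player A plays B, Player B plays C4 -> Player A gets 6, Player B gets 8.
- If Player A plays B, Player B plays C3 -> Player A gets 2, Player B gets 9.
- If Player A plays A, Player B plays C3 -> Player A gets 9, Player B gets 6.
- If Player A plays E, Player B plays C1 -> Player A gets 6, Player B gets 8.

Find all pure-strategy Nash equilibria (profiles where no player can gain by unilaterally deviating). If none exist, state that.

There is no pure-strategy Nash equilibrium.

Player A against C1: payoffs 8, 5, 2, 3, 6 → best response A.
Player A against C2: payoffs 7, 4, 8, 3, 9 → best response E.
Player A against C3: payoffs 9, 2, 6, 7, 8 → best response A.
Player A against C4: payoffs 7, 6, 5, 1, 3 → best response A.
Player B against A: payoffs 1, 9, 6, 0 → best response C2.
Player B against B: payoffs 2, 0, 9, 8 → best response C3.
Player B against C: payoffs 6, 9, 2, 1 → best response C2.
Player B against D: payoffs 6, 9, 5, 7 → best response C2.
Player B against E: payoffs 8, 4, 3, 6 → best response C1.
No profile is a mutual best response for all players.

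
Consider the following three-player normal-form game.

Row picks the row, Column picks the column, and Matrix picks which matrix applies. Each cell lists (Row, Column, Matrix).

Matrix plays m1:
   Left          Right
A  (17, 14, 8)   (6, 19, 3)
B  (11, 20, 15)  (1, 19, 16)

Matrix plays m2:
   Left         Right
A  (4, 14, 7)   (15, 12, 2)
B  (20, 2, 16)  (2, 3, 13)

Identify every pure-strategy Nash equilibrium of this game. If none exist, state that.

Row against (Left, m1): payoffs 17, 11 → best response A.
Row against (Left, m2): payoffs 4, 20 → best response B.
Row against (Right, m1): payoffs 6, 1 → best response A.
Row against (Right, m2): payoffs 15, 2 → best response A.
Column against (A, m1): payoffs 14, 19 → best response Right.
Column against (A, m2): payoffs 14, 12 → best response Left.
Column against (B, m1): payoffs 20, 19 → best response Left.
Column against (B, m2): payoffs 2, 3 → best response Right.
Matrix against (A, Left): payoffs 8, 7 → best response m1.
Matrix against (A, Right): payoffs 3, 2 → best response m1.
Matrix against (B, Left): payoffs 15, 16 → best response m2.
Matrix against (B, Right): payoffs 16, 13 → best response m1.
Mutual best responses: (A, Right, m1).

The unique pure-strategy Nash equilibrium is (A, Right, m1).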